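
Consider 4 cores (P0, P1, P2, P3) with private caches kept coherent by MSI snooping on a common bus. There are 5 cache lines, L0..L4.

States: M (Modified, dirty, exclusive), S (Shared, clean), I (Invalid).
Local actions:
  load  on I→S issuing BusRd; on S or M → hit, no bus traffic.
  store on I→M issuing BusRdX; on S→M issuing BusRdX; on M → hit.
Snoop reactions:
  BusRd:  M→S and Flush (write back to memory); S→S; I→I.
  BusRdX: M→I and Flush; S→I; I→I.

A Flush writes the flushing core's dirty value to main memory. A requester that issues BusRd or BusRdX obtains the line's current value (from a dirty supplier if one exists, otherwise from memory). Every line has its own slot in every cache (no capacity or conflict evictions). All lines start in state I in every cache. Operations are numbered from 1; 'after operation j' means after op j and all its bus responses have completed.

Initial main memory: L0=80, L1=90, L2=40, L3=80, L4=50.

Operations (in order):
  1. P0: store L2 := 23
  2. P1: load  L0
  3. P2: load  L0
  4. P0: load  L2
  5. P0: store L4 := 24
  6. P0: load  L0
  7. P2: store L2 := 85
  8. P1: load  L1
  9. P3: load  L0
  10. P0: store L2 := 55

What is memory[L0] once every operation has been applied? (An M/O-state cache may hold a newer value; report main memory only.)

memory[L0] = 80

step 1: P0: store L2 := 23  ⟶  MIII  (L2)  txn=BusRdX  M[L2]=40
step 2: P1: load  L0  ⟶  ISII  (L0)  txn=BusRd  M[L0]=80
step 3: P2: load  L0  ⟶  ISSI  (L0)  txn=BusRd  M[L0]=80
step 4: P0: load  L2  ⟶  MIII  (L2)  txn=∅  M[L2]=40
step 5: P0: store L4 := 24  ⟶  MIII  (L4)  txn=BusRdX  M[L4]=50
step 6: P0: load  L0  ⟶  SSSI  (L0)  txn=BusRd  M[L0]=80
step 7: P2: store L2 := 85  ⟶  IIMI  (L2)  txn=BusRdX+Flush  M[L2]=23
step 8: P1: load  L1  ⟶  ISII  (L1)  txn=BusRd  M[L1]=90
step 9: P3: load  L0  ⟶  SSSS  (L0)  txn=BusRd  M[L0]=80
step 10: P0: store L2 := 55  ⟶  MIII  (L2)  txn=BusRdX+Flush  M[L2]=85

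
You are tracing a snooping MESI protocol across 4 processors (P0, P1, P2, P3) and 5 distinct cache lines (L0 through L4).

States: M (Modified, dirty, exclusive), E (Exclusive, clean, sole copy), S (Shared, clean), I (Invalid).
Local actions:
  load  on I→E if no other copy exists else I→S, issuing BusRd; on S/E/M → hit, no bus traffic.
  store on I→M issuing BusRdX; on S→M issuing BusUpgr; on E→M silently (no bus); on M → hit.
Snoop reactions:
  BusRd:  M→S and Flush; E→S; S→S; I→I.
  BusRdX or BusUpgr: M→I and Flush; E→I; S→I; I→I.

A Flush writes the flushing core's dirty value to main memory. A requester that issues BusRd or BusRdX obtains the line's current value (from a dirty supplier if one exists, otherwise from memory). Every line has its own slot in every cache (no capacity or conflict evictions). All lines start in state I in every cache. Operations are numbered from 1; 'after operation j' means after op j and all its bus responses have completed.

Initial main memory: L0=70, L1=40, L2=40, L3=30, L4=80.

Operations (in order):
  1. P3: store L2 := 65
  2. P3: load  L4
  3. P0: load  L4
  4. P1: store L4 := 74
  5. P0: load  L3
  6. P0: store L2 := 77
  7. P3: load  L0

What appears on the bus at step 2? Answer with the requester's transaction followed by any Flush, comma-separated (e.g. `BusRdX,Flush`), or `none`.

1. P3: store L2 := 65  bus=[BusRdX]  L2: P0=I P1=I P2=I P3=M  mem[L2]=40
2. P3: load  L4  bus=[BusRd]  L4: P0=I P1=I P2=I P3=E  mem[L4]=80
3. P0: load  L4  bus=[BusRd]  L4: P0=S P1=I P2=I P3=S  mem[L4]=80
4. P1: store L4 := 74  bus=[BusRdX]  L4: P0=I P1=M P2=I P3=I  mem[L4]=80
5. P0: load  L3  bus=[BusRd]  L3: P0=E P1=I P2=I P3=I  mem[L3]=30
6. P0: store L2 := 77  bus=[BusRdX,Flush]  L2: P0=M P1=I P2=I P3=I  mem[L2]=65
7. P3: load  L0  bus=[BusRd]  L0: P0=I P1=I P2=I P3=E  mem[L0]=70

bus = BusRd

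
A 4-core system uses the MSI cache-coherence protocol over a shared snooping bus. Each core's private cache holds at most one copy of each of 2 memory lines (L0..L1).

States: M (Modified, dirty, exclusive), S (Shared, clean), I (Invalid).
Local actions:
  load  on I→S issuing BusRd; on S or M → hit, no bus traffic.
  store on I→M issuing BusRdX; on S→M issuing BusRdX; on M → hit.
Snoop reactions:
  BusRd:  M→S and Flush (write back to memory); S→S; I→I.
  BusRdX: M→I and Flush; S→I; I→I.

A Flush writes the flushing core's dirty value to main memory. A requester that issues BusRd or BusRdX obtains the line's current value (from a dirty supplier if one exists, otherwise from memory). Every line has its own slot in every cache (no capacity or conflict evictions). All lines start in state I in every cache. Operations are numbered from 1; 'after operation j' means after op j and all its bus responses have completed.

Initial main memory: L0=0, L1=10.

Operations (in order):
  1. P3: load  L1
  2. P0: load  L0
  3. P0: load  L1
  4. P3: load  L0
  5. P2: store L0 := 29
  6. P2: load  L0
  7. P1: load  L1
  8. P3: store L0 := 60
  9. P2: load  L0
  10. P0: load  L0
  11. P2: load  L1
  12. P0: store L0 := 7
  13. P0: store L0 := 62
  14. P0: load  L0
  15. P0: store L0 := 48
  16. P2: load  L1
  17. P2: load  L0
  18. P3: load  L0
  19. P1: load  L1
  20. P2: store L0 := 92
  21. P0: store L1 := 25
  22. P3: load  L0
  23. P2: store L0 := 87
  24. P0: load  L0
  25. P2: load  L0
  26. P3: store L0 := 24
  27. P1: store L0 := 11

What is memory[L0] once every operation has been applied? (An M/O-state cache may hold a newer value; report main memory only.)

memory[L0] = 24

1. P3: load  L1  bus=[BusRd]  L1: P0=I P1=I P2=I P3=S  mem[L1]=10
2. P0: load  L0  bus=[BusRd]  L0: P0=S P1=I P2=I P3=I  mem[L0]=0
3. P0: load  L1  bus=[BusRd]  L1: P0=S P1=I P2=I P3=S  mem[L1]=10
4. P3: load  L0  bus=[BusRd]  L0: P0=S P1=I P2=I P3=S  mem[L0]=0
5. P2: store L0 := 29  bus=[BusRdX]  L0: P0=I P1=I P2=M P3=I  mem[L0]=0
6. P2: load  L0  bus=[-]  L0: P0=I P1=I P2=M P3=I  mem[L0]=0
7. P1: load  L1  bus=[BusRd]  L1: P0=S P1=S P2=I P3=S  mem[L1]=10
8. P3: store L0 := 60  bus=[BusRdX,Flush]  L0: P0=I P1=I P2=I P3=M  mem[L0]=29
9. P2: load  L0  bus=[BusRd,Flush]  L0: P0=I P1=I P2=S P3=S  mem[L0]=60
10. P0: load  L0  bus=[BusRd]  L0: P0=S P1=I P2=S P3=S  mem[L0]=60
11. P2: load  L1  bus=[BusRd]  L1: P0=S P1=S P2=S P3=S  mem[L1]=10
12. P0: store L0 := 7  bus=[BusRdX]  L0: P0=M P1=I P2=I P3=I  mem[L0]=60
13. P0: store L0 := 62  bus=[-]  L0: P0=M P1=I P2=I P3=I  mem[L0]=60
14. P0: load  L0  bus=[-]  L0: P0=M P1=I P2=I P3=I  mem[L0]=60
15. P0: store L0 := 48  bus=[-]  L0: P0=M P1=I P2=I P3=I  mem[L0]=60
16. P2: load  L1  bus=[-]  L1: P0=S P1=S P2=S P3=S  mem[L1]=10
17. P2: load  L0  bus=[BusRd,Flush]  L0: P0=S P1=I P2=S P3=I  mem[L0]=48
18. P3: load  L0  bus=[BusRd]  L0: P0=S P1=I P2=S P3=S  mem[L0]=48
19. P1: load  L1  bus=[-]  L1: P0=S P1=S P2=S P3=S  mem[L1]=10
20. P2: store L0 := 92  bus=[BusRdX]  L0: P0=I P1=I P2=M P3=I  mem[L0]=48
21. P0: store L1 := 25  bus=[BusRdX]  L1: P0=M P1=I P2=I P3=I  mem[L1]=10
22. P3: load  L0  bus=[BusRd,Flush]  L0: P0=I P1=I P2=S P3=S  mem[L0]=92
23. P2: store L0 := 87  bus=[BusRdX]  L0: P0=I P1=I P2=M P3=I  mem[L0]=92
24. P0: load  L0  bus=[BusRd,Flush]  L0: P0=S P1=I P2=S P3=I  mem[L0]=87
25. P2: load  L0  bus=[-]  L0: P0=S P1=I P2=S P3=I  mem[L0]=87
26. P3: store L0 := 24  bus=[BusRdX]  L0: P0=I P1=I P2=I P3=M  mem[L0]=87
27. P1: store L0 := 11  bus=[BusRdX,Flush]  L0: P0=I P1=M P2=I P3=I  mem[L0]=24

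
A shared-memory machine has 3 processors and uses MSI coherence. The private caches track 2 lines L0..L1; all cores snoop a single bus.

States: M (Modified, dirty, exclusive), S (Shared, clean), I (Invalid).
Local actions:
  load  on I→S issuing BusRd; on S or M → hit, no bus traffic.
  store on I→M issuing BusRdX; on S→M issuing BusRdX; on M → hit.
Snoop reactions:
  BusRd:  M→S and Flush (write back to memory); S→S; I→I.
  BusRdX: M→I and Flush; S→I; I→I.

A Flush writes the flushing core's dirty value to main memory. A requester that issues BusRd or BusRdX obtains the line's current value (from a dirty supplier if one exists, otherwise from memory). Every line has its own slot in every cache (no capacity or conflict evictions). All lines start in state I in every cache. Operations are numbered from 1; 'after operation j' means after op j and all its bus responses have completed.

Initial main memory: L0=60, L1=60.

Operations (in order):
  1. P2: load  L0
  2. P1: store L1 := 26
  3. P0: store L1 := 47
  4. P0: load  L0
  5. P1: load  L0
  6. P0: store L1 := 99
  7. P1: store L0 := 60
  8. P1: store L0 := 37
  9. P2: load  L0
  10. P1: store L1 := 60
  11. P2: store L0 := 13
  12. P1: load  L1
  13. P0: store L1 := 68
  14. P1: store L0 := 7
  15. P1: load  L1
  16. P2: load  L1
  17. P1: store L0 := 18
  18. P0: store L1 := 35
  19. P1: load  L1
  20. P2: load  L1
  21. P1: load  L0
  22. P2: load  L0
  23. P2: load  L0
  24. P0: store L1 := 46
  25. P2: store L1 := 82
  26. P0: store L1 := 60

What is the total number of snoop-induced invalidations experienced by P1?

1. P2: load  L0  bus=[BusRd]  L0: P0=I P1=I P2=S  mem[L0]=60
2. P1: store L1 := 26  bus=[BusRdX]  L1: P0=I P1=M P2=I  mem[L1]=60
3. P0: store L1 := 47  bus=[BusRdX,Flush]  L1: P0=M P1=I P2=I  mem[L1]=26
4. P0: load  L0  bus=[BusRd]  L0: P0=S P1=I P2=S  mem[L0]=60
5. P1: load  L0  bus=[BusRd]  L0: P0=S P1=S P2=S  mem[L0]=60
6. P0: store L1 := 99  bus=[-]  L1: P0=M P1=I P2=I  mem[L1]=26
7. P1: store L0 := 60  bus=[BusRdX]  L0: P0=I P1=M P2=I  mem[L0]=60
8. P1: store L0 := 37  bus=[-]  L0: P0=I P1=M P2=I  mem[L0]=60
9. P2: load  L0  bus=[BusRd,Flush]  L0: P0=I P1=S P2=S  mem[L0]=37
10. P1: store L1 := 60  bus=[BusRdX,Flush]  L1: P0=I P1=M P2=I  mem[L1]=99
11. P2: store L0 := 13  bus=[BusRdX]  L0: P0=I P1=I P2=M  mem[L0]=37
12. P1: load  L1  bus=[-]  L1: P0=I P1=M P2=I  mem[L1]=99
13. P0: store L1 := 68  bus=[BusRdX,Flush]  L1: P0=M P1=I P2=I  mem[L1]=60
14. P1: store L0 := 7  bus=[BusRdX,Flush]  L0: P0=I P1=M P2=I  mem[L0]=13
15. P1: load  L1  bus=[BusRd,Flush]  L1: P0=S P1=S P2=I  mem[L1]=68
16. P2: load  L1  bus=[BusRd]  L1: P0=S P1=S P2=S  mem[L1]=68
17. P1: store L0 := 18  bus=[-]  L0: P0=I P1=M P2=I  mem[L0]=13
18. P0: store L1 := 35  bus=[BusRdX]  L1: P0=M P1=I P2=I  mem[L1]=68
19. P1: load  L1  bus=[BusRd,Flush]  L1: P0=S P1=S P2=I  mem[L1]=35
20. P2: load  L1  bus=[BusRd]  L1: P0=S P1=S P2=S  mem[L1]=35
21. P1: load  L0  bus=[-]  L0: P0=I P1=M P2=I  mem[L0]=13
22. P2: load  L0  bus=[BusRd,Flush]  L0: P0=I P1=S P2=S  mem[L0]=18
23. P2: load  L0  bus=[-]  L0: P0=I P1=S P2=S  mem[L0]=18
24. P0: store L1 := 46  bus=[BusRdX]  L1: P0=M P1=I P2=I  mem[L1]=35
25. P2: store L1 := 82  bus=[BusRdX,Flush]  L1: P0=I P1=I P2=M  mem[L1]=46
26. P0: store L1 := 60  bus=[BusRdX,Flush]  L1: P0=M P1=I P2=I  mem[L1]=82

invalidations = 5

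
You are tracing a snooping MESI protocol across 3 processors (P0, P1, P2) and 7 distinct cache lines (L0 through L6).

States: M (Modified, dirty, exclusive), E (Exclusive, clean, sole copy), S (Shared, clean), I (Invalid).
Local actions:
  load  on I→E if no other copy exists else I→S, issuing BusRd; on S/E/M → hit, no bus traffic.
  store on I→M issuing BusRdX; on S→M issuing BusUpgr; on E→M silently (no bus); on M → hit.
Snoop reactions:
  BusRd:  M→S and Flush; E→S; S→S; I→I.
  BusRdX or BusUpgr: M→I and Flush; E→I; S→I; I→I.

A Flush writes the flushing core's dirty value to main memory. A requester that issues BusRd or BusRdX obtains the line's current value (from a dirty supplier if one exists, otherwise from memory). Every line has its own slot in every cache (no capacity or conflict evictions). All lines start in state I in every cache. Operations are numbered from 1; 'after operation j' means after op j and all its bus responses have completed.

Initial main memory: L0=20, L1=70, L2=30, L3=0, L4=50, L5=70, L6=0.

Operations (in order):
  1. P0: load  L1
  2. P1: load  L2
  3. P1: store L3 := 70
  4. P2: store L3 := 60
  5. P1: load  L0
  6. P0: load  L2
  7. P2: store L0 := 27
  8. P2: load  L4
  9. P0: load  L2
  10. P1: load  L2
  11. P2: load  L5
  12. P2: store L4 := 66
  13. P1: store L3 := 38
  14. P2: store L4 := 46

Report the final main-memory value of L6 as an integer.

memory[L6] = 0

1. P0: load  L1  bus=[BusRd]  L1: P0=E P1=I P2=I  mem[L1]=70
2. P1: load  L2  bus=[BusRd]  L2: P0=I P1=E P2=I  mem[L2]=30
3. P1: store L3 := 70  bus=[BusRdX]  L3: P0=I P1=M P2=I  mem[L3]=0
4. P2: store L3 := 60  bus=[BusRdX,Flush]  L3: P0=I P1=I P2=M  mem[L3]=70
5. P1: load  L0  bus=[BusRd]  L0: P0=I P1=E P2=I  mem[L0]=20
6. P0: load  L2  bus=[BusRd]  L2: P0=S P1=S P2=I  mem[L2]=30
7. P2: store L0 := 27  bus=[BusRdX]  L0: P0=I P1=I P2=M  mem[L0]=20
8. P2: load  L4  bus=[BusRd]  L4: P0=I P1=I P2=E  mem[L4]=50
9. P0: load  L2  bus=[-]  L2: P0=S P1=S P2=I  mem[L2]=30
10. P1: load  L2  bus=[-]  L2: P0=S P1=S P2=I  mem[L2]=30
11. P2: load  L5  bus=[BusRd]  L5: P0=I P1=I P2=E  mem[L5]=70
12. P2: store L4 := 66  bus=[-]  L4: P0=I P1=I P2=M  mem[L4]=50
13. P1: store L3 := 38  bus=[BusRdX,Flush]  L3: P0=I P1=M P2=I  mem[L3]=60
14. P2: store L4 := 46  bus=[-]  L4: P0=I P1=I P2=M  mem[L4]=50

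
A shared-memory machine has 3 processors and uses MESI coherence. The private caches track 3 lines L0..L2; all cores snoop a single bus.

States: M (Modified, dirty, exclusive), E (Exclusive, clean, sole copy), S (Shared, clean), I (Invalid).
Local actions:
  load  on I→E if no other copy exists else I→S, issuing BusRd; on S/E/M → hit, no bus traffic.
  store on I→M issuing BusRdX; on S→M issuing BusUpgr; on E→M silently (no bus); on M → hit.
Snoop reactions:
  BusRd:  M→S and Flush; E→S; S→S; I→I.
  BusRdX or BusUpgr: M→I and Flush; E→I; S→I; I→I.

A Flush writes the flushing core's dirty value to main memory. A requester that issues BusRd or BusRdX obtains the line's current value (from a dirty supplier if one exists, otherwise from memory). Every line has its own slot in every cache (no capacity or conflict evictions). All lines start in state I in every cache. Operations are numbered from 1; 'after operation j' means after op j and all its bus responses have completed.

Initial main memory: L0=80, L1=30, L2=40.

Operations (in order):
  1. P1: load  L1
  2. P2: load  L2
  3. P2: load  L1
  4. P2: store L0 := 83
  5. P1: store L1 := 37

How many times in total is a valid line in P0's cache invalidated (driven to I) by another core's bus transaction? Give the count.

invalidations = 0

step 1: P1: load  L1  ⟶  IEI  (L1)  txn=BusRd  M[L1]=30
step 2: P2: load  L2  ⟶  IIE  (L2)  txn=BusRd  M[L2]=40
step 3: P2: load  L1  ⟶  ISS  (L1)  txn=BusRd  M[L1]=30
step 4: P2: store L0 := 83  ⟶  IIM  (L0)  txn=BusRdX  M[L0]=80
step 5: P1: store L1 := 37  ⟶  IMI  (L1)  txn=BusUpgr  M[L1]=30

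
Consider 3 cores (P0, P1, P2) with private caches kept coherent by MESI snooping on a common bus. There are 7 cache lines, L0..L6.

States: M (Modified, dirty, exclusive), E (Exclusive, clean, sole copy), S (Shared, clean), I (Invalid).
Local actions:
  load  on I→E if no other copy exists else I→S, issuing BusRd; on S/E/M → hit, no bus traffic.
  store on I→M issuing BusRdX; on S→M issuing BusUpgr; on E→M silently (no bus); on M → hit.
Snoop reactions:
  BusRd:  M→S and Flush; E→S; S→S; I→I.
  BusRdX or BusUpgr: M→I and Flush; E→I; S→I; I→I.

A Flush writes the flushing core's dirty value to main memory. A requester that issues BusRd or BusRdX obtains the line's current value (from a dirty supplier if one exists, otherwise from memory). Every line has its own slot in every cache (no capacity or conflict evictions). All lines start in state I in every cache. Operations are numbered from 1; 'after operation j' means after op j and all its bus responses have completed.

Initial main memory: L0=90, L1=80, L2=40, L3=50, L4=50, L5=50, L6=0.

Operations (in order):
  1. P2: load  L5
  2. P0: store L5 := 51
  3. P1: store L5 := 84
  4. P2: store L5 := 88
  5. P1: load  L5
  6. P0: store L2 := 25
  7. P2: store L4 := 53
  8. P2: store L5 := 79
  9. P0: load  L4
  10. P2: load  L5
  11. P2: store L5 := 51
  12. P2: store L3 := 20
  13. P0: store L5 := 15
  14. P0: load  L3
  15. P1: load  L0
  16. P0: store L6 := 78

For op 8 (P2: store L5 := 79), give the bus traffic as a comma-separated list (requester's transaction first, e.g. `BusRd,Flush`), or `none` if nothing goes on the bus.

bus = BusUpgr

  op1 P2: load  L5 → I/I/E on L5; bus BusRd; mem=50
  op2 P0: store L5 := 51 → M/I/I on L5; bus BusRdX; mem=50
  op3 P1: store L5 := 84 → I/M/I on L5; bus BusRdX Flush; mem=51
  op4 P2: store L5 := 88 → I/I/M on L5; bus BusRdX Flush; mem=84
  op5 P1: load  L5 → I/S/S on L5; bus BusRd Flush; mem=88
  op6 P0: store L2 := 25 → M/I/I on L2; bus BusRdX; mem=40
  op7 P2: store L4 := 53 → I/I/M on L4; bus BusRdX; mem=50
  op8 P2: store L5 := 79 → I/I/M on L5; bus BusUpgr; mem=88
  op9 P0: load  L4 → S/I/S on L4; bus BusRd Flush; mem=53
  op10 P2: load  L5 → I/I/M on L5; bus (none); mem=88
  op11 P2: store L5 := 51 → I/I/M on L5; bus (none); mem=88
  op12 P2: store L3 := 20 → I/I/M on L3; bus BusRdX; mem=50
  op13 P0: store L5 := 15 → M/I/I on L5; bus BusRdX Flush; mem=51
  op14 P0: load  L3 → S/I/S on L3; bus BusRd Flush; mem=20
  op15 P1: load  L0 → I/E/I on L0; bus BusRd; mem=90
  op16 P0: store L6 := 78 → M/I/I on L6; bus BusRdX; mem=0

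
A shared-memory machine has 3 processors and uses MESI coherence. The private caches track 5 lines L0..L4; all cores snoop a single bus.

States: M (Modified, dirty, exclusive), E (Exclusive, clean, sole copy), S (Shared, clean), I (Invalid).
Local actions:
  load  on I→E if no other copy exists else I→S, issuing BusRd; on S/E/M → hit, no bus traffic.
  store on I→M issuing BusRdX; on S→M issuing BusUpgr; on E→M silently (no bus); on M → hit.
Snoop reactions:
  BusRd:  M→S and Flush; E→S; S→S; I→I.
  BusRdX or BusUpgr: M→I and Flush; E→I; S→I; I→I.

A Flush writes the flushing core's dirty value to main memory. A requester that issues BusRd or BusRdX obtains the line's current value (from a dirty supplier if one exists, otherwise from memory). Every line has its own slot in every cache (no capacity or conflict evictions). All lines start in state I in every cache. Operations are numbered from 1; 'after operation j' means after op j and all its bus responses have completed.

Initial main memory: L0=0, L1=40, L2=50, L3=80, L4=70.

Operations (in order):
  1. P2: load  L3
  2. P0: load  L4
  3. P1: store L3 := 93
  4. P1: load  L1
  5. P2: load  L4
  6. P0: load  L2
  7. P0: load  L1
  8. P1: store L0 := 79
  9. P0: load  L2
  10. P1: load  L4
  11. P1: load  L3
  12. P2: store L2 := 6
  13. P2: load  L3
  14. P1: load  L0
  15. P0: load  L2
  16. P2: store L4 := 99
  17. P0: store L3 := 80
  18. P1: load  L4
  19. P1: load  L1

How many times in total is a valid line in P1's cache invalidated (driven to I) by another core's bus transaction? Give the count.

step 1: P2: load  L3  ⟶  IIE  (L3)  txn=BusRd  M[L3]=80
step 2: P0: load  L4  ⟶  EII  (L4)  txn=BusRd  M[L4]=70
step 3: P1: store L3 := 93  ⟶  IMI  (L3)  txn=BusRdX  M[L3]=80
step 4: P1: load  L1  ⟶  IEI  (L1)  txn=BusRd  M[L1]=40
step 5: P2: load  L4  ⟶  SIS  (L4)  txn=BusRd  M[L4]=70
step 6: P0: load  L2  ⟶  EII  (L2)  txn=BusRd  M[L2]=50
step 7: P0: load  L1  ⟶  SSI  (L1)  txn=BusRd  M[L1]=40
step 8: P1: store L0 := 79  ⟶  IMI  (L0)  txn=BusRdX  M[L0]=0
step 9: P0: load  L2  ⟶  EII  (L2)  txn=∅  M[L2]=50
step 10: P1: load  L4  ⟶  SSS  (L4)  txn=BusRd  M[L4]=70
step 11: P1: load  L3  ⟶  IMI  (L3)  txn=∅  M[L3]=80
step 12: P2: store L2 := 6  ⟶  IIM  (L2)  txn=BusRdX  M[L2]=50
step 13: P2: load  L3  ⟶  ISS  (L3)  txn=BusRd+Flush  M[L3]=93
step 14: P1: load  L0  ⟶  IMI  (L0)  txn=∅  M[L0]=0
step 15: P0: load  L2  ⟶  SIS  (L2)  txn=BusRd+Flush  M[L2]=6
step 16: P2: store L4 := 99  ⟶  IIM  (L4)  txn=BusUpgr  M[L4]=70
step 17: P0: store L3 := 80  ⟶  MII  (L3)  txn=BusRdX  M[L3]=93
step 18: P1: load  L4  ⟶  ISS  (L4)  txn=BusRd+Flush  M[L4]=99
step 19: P1: load  L1  ⟶  SSI  (L1)  txn=∅  M[L1]=40

invalidations = 2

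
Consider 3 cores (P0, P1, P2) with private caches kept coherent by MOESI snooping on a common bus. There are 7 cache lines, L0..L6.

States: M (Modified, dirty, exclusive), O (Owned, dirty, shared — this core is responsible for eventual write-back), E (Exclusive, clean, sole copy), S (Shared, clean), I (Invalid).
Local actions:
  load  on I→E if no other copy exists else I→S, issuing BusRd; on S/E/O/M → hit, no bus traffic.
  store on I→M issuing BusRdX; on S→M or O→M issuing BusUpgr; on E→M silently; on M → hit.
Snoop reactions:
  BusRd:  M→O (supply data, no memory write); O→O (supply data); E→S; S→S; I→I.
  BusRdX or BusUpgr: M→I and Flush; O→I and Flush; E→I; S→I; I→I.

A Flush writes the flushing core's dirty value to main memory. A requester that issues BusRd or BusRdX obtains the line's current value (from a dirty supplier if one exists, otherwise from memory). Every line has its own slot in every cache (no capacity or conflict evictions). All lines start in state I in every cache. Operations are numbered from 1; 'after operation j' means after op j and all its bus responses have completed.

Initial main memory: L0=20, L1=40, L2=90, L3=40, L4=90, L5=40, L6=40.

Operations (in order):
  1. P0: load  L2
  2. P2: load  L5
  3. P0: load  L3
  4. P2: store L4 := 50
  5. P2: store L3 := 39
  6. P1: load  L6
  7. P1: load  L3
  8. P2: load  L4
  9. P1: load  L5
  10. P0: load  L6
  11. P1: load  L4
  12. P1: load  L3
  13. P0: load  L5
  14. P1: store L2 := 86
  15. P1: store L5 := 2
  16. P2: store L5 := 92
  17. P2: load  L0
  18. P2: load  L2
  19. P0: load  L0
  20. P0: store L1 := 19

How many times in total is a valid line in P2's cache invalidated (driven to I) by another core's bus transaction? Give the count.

invalidations = 1

  op1 P0: load  L2 → E/I/I on L2; bus BusRd; mem=90
  op2 P2: load  L5 → I/I/E on L5; bus BusRd; mem=40
  op3 P0: load  L3 → E/I/I on L3; bus BusRd; mem=40
  op4 P2: store L4 := 50 → I/I/M on L4; bus BusRdX; mem=90
  op5 P2: store L3 := 39 → I/I/M on L3; bus BusRdX; mem=40
  op6 P1: load  L6 → I/E/I on L6; bus BusRd; mem=40
  op7 P1: load  L3 → I/S/O on L3; bus BusRd; mem=40
  op8 P2: load  L4 → I/I/M on L4; bus (none); mem=90
  op9 P1: load  L5 → I/S/S on L5; bus BusRd; mem=40
  op10 P0: load  L6 → S/S/I on L6; bus BusRd; mem=40
  op11 P1: load  L4 → I/S/O on L4; bus BusRd; mem=90
  op12 P1: load  L3 → I/S/O on L3; bus (none); mem=40
  op13 P0: load  L5 → S/S/S on L5; bus BusRd; mem=40
  op14 P1: store L2 := 86 → I/M/I on L2; bus BusRdX; mem=90
  op15 P1: store L5 := 2 → I/M/I on L5; bus BusUpgr; mem=40
  op16 P2: store L5 := 92 → I/I/M on L5; bus BusRdX Flush; mem=2
  op17 P2: load  L0 → I/I/E on L0; bus BusRd; mem=20
  op18 P2: load  L2 → I/O/S on L2; bus BusRd; mem=90
  op19 P0: load  L0 → S/I/S on L0; bus BusRd; mem=20
  op20 P0: store L1 := 19 → M/I/I on L1; bus BusRdX; mem=40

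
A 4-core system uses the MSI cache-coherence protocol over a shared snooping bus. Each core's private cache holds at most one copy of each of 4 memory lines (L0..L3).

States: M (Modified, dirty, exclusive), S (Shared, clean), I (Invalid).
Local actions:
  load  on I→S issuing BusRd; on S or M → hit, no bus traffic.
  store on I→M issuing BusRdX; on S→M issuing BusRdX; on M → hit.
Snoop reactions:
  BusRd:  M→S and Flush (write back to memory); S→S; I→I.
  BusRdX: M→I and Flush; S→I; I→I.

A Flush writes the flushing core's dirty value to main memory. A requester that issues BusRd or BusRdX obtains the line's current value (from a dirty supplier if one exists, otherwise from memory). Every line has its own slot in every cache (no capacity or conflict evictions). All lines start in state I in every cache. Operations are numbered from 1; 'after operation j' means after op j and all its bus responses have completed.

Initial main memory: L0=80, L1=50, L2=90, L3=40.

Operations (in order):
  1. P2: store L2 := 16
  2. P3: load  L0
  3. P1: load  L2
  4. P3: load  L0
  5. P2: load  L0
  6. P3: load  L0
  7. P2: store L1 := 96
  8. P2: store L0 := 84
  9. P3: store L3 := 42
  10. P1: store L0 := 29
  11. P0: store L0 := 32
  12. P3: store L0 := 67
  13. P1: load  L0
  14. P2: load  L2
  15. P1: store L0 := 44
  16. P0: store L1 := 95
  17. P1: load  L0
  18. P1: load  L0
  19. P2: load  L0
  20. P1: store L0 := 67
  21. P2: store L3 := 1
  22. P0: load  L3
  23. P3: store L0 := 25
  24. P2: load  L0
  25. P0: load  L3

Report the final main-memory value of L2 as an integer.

step 1: P2: store L2 := 16  ⟶  IIMI  (L2)  txn=BusRdX  M[L2]=90
step 2: P3: load  L0  ⟶  IIIS  (L0)  txn=BusRd  M[L0]=80
step 3: P1: load  L2  ⟶  ISSI  (L2)  txn=BusRd+Flush  M[L2]=16
step 4: P3: load  L0  ⟶  IIIS  (L0)  txn=∅  M[L0]=80
step 5: P2: load  L0  ⟶  IISS  (L0)  txn=BusRd  M[L0]=80
step 6: P3: load  L0  ⟶  IISS  (L0)  txn=∅  M[L0]=80
step 7: P2: store L1 := 96  ⟶  IIMI  (L1)  txn=BusRdX  M[L1]=50
step 8: P2: store L0 := 84  ⟶  IIMI  (L0)  txn=BusRdX  M[L0]=80
step 9: P3: store L3 := 42  ⟶  IIIM  (L3)  txn=BusRdX  M[L3]=40
step 10: P1: store L0 := 29  ⟶  IMII  (L0)  txn=BusRdX+Flush  M[L0]=84
step 11: P0: store L0 := 32  ⟶  MIII  (L0)  txn=BusRdX+Flush  M[L0]=29
step 12: P3: store L0 := 67  ⟶  IIIM  (L0)  txn=BusRdX+Flush  M[L0]=32
step 13: P1: load  L0  ⟶  ISIS  (L0)  txn=BusRd+Flush  M[L0]=67
step 14: P2: load  L2  ⟶  ISSI  (L2)  txn=∅  M[L2]=16
step 15: P1: store L0 := 44  ⟶  IMII  (L0)  txn=BusRdX  M[L0]=67
step 16: P0: store L1 := 95  ⟶  MIII  (L1)  txn=BusRdX+Flush  M[L1]=96
step 17: P1: load  L0  ⟶  IMII  (L0)  txn=∅  M[L0]=67
step 18: P1: load  L0  ⟶  IMII  (L0)  txn=∅  M[L0]=67
step 19: P2: load  L0  ⟶  ISSI  (L0)  txn=BusRd+Flush  M[L0]=44
step 20: P1: store L0 := 67  ⟶  IMII  (L0)  txn=BusRdX  M[L0]=44
step 21: P2: store L3 := 1  ⟶  IIMI  (L3)  txn=BusRdX+Flush  M[L3]=42
step 22: P0: load  L3  ⟶  SISI  (L3)  txn=BusRd+Flush  M[L3]=1
step 23: P3: store L0 := 25  ⟶  IIIM  (L0)  txn=BusRdX+Flush  M[L0]=67
step 24: P2: load  L0  ⟶  IISS  (L0)  txn=BusRd+Flush  M[L0]=25
step 25: P0: load  L3  ⟶  SISI  (L3)  txn=∅  M[L3]=1

memory[L2] = 16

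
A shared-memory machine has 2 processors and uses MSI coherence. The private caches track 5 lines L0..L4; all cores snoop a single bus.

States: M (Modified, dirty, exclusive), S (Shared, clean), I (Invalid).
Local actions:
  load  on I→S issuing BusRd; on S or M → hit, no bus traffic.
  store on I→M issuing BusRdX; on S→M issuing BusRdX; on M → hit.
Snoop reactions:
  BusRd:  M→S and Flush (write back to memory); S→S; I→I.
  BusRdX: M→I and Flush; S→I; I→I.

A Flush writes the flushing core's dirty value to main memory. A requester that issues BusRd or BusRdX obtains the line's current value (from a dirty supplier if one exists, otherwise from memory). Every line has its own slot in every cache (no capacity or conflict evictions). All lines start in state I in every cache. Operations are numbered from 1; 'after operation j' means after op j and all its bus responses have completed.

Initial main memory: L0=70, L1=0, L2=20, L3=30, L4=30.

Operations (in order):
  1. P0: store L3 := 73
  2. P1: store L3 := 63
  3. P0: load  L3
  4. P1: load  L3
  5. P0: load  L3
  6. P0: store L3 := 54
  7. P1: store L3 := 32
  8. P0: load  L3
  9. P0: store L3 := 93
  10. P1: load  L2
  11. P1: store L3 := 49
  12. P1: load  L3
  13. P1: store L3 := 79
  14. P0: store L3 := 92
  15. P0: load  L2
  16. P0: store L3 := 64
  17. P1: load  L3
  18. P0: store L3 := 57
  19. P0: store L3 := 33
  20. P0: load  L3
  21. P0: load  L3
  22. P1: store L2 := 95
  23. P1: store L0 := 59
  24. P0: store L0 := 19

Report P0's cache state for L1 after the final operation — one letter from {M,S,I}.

[1] P0: store L3 := 73 | P0:M(73), P1:I | bus: BusRdX
[2] P1: store L3 := 63 | P0:I, P1:M(63) | bus: BusRdX,Flush
[3] P0: load  L3 | P0:S(63), P1:S(63) | bus: BusRd,Flush
[4] P1: load  L3 | P0:S(63), P1:S(63) | bus: none
[5] P0: load  L3 | P0:S(63), P1:S(63) | bus: none
[6] P0: store L3 := 54 | P0:M(54), P1:I | bus: BusRdX
[7] P1: store L3 := 32 | P0:I, P1:M(32) | bus: BusRdX,Flush
[8] P0: load  L3 | P0:S(32), P1:S(32) | bus: BusRd,Flush
[9] P0: store L3 := 93 | P0:M(93), P1:I | bus: BusRdX
[10] P1: load  L2 | P0:I, P1:S(20) | bus: BusRd
[11] P1: store L3 := 49 | P0:I, P1:M(49) | bus: BusRdX,Flush
[12] P1: load  L3 | P0:I, P1:M(49) | bus: none
[13] P1: store L3 := 79 | P0:I, P1:M(79) | bus: none
[14] P0: store L3 := 92 | P0:M(92), P1:I | bus: BusRdX,Flush
[15] P0: load  L2 | P0:S(20), P1:S(20) | bus: BusRd
[16] P0: store L3 := 64 | P0:M(64), P1:I | bus: none
[17] P1: load  L3 | P0:S(64), P1:S(64) | bus: BusRd,Flush
[18] P0: store L3 := 57 | P0:M(57), P1:I | bus: BusRdX
[19] P0: store L3 := 33 | P0:M(33), P1:I | bus: none
[20] P0: load  L3 | P0:M(33), P1:I | bus: none
[21] P0: load  L3 | P0:M(33), P1:I | bus: none
[22] P1: store L2 := 95 | P0:I, P1:M(95) | bus: BusRdX
[23] P1: store L0 := 59 | P0:I, P1:M(59) | bus: BusRdX
[24] P0: store L0 := 19 | P0:M(19), P1:I | bus: BusRdX,Flush

state = I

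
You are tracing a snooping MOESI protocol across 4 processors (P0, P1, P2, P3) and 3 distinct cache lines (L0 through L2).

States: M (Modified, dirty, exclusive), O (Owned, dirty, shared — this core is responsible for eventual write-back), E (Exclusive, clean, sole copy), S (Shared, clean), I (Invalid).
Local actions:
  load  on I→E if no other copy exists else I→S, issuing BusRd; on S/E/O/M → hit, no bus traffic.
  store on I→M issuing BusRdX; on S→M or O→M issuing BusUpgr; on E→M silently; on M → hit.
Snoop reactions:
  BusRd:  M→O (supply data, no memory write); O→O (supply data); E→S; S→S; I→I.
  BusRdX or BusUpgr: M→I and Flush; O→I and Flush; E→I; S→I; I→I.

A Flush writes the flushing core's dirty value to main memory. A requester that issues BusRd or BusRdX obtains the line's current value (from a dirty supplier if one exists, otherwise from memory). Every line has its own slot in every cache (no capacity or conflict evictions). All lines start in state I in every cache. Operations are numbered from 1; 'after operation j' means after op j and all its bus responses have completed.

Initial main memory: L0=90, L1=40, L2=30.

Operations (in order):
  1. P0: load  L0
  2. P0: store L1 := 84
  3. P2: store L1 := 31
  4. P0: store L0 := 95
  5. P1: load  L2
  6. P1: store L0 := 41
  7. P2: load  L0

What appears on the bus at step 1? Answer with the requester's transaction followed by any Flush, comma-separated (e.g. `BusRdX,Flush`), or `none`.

[1] P0: load  L0 | P0:E(90), P1:I, P2:I, P3:I | bus: BusRd
[2] P0: store L1 := 84 | P0:M(84), P1:I, P2:I, P3:I | bus: BusRdX
[3] P2: store L1 := 31 | P0:I, P1:I, P2:M(31), P3:I | bus: BusRdX,Flush
[4] P0: store L0 := 95 | P0:M(95), P1:I, P2:I, P3:I | bus: none
[5] P1: load  L2 | P0:I, P1:E(30), P2:I, P3:I | bus: BusRd
[6] P1: store L0 := 41 | P0:I, P1:M(41), P2:I, P3:I | bus: BusRdX,Flush
[7] P2: load  L0 | P0:I, P1:O(41), P2:S(41), P3:I | bus: BusRd

bus = BusRd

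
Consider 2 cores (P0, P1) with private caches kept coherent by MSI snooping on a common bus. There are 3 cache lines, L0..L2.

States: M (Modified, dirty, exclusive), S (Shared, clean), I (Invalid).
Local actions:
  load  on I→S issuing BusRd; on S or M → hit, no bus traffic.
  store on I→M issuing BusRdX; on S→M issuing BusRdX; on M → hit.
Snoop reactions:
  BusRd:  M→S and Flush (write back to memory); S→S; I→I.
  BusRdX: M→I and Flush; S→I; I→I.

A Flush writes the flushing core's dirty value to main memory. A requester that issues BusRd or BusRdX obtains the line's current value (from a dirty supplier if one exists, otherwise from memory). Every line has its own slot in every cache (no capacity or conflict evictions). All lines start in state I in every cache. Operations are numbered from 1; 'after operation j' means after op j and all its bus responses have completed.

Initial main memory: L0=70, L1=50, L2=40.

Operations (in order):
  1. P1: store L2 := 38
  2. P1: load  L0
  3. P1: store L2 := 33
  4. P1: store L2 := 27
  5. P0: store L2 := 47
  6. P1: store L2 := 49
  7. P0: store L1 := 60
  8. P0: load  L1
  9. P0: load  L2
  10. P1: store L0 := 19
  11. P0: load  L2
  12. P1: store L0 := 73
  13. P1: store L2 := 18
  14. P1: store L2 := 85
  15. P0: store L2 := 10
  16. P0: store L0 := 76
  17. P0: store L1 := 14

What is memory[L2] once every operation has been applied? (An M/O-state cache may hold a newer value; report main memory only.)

memory[L2] = 85

1. P1: store L2 := 38  bus=[BusRdX]  L2: P0=I P1=M  mem[L2]=40
2. P1: load  L0  bus=[BusRd]  L0: P0=I P1=S  mem[L0]=70
3. P1: store L2 := 33  bus=[-]  L2: P0=I P1=M  mem[L2]=40
4. P1: store L2 := 27  bus=[-]  L2: P0=I P1=M  mem[L2]=40
5. P0: store L2 := 47  bus=[BusRdX,Flush]  L2: P0=M P1=I  mem[L2]=27
6. P1: store L2 := 49  bus=[BusRdX,Flush]  L2: P0=I P1=M  mem[L2]=47
7. P0: store L1 := 60  bus=[BusRdX]  L1: P0=M P1=I  mem[L1]=50
8. P0: load  L1  bus=[-]  L1: P0=M P1=I  mem[L1]=50
9. P0: load  L2  bus=[BusRd,Flush]  L2: P0=S P1=S  mem[L2]=49
10. P1: store L0 := 19  bus=[BusRdX]  L0: P0=I P1=M  mem[L0]=70
11. P0: load  L2  bus=[-]  L2: P0=S P1=S  mem[L2]=49
12. P1: store L0 := 73  bus=[-]  L0: P0=I P1=M  mem[L0]=70
13. P1: store L2 := 18  bus=[BusRdX]  L2: P0=I P1=M  mem[L2]=49
14. P1: store L2 := 85  bus=[-]  L2: P0=I P1=M  mem[L2]=49
15. P0: store L2 := 10  bus=[BusRdX,Flush]  L2: P0=M P1=I  mem[L2]=85
16. P0: store L0 := 76  bus=[BusRdX,Flush]  L0: P0=M P1=I  mem[L0]=73
17. P0: store L1 := 14  bus=[-]  L1: P0=M P1=I  mem[L1]=50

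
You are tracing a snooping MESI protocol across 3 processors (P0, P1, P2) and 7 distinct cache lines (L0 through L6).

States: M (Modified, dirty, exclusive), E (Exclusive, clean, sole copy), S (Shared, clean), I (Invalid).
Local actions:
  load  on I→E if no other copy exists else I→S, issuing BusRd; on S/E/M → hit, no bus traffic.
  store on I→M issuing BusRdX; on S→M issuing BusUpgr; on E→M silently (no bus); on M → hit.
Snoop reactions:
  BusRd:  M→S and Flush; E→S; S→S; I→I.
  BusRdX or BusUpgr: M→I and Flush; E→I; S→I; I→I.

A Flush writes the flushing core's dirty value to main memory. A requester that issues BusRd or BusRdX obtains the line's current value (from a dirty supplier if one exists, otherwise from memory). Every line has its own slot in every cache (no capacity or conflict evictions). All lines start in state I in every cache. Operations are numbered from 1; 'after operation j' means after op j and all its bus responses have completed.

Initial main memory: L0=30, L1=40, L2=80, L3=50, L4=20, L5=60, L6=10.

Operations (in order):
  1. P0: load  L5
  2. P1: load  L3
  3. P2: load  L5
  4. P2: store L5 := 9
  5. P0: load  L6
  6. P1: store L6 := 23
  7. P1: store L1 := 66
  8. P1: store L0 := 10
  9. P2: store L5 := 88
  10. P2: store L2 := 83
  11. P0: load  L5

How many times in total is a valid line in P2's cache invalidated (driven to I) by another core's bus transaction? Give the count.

step 1: P0: load  L5  ⟶  EII  (L5)  txn=BusRd  M[L5]=60
step 2: P1: load  L3  ⟶  IEI  (L3)  txn=BusRd  M[L3]=50
step 3: P2: load  L5  ⟶  SIS  (L5)  txn=BusRd  M[L5]=60
step 4: P2: store L5 := 9  ⟶  IIM  (L5)  txn=BusUpgr  M[L5]=60
step 5: P0: load  L6  ⟶  EII  (L6)  txn=BusRd  M[L6]=10
step 6: P1: store L6 := 23  ⟶  IMI  (L6)  txn=BusRdX  M[L6]=10
step 7: P1: store L1 := 66  ⟶  IMI  (L1)  txn=BusRdX  M[L1]=40
step 8: P1: store L0 := 10  ⟶  IMI  (L0)  txn=BusRdX  M[L0]=30
step 9: P2: store L5 := 88  ⟶  IIM  (L5)  txn=∅  M[L5]=60
step 10: P2: store L2 := 83  ⟶  IIM  (L2)  txn=BusRdX  M[L2]=80
step 11: P0: load  L5  ⟶  SIS  (L5)  txn=BusRd+Flush  M[L5]=88

invalidations = 0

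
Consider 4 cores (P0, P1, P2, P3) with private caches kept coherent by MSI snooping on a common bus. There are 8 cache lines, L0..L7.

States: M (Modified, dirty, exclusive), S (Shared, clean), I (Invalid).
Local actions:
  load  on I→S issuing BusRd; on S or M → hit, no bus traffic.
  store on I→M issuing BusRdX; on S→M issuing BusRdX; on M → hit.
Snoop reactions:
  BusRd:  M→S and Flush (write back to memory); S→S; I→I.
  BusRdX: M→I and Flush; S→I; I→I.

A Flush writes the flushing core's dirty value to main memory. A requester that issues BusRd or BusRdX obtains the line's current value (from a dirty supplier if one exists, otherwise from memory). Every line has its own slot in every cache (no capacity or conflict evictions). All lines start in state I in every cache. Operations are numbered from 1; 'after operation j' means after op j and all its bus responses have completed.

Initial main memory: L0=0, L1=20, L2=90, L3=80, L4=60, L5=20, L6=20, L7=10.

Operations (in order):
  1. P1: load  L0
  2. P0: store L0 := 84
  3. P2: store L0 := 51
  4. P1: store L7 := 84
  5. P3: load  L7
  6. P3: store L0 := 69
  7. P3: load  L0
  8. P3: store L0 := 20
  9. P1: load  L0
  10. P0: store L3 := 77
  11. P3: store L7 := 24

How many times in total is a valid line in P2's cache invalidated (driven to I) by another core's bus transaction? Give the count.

invalidations = 1

step 1: P1: load  L0  ⟶  ISII  (L0)  txn=BusRd  M[L0]=0
step 2: P0: store L0 := 84  ⟶  MIII  (L0)  txn=BusRdX  M[L0]=0
step 3: P2: store L0 := 51  ⟶  IIMI  (L0)  txn=BusRdX+Flush  M[L0]=84
step 4: P1: store L7 := 84  ⟶  IMII  (L7)  txn=BusRdX  M[L7]=10
step 5: P3: load  L7  ⟶  ISIS  (L7)  txn=BusRd+Flush  M[L7]=84
step 6: P3: store L0 := 69  ⟶  IIIM  (L0)  txn=BusRdX+Flush  M[L0]=51
step 7: P3: load  L0  ⟶  IIIM  (L0)  txn=∅  M[L0]=51
step 8: P3: store L0 := 20  ⟶  IIIM  (L0)  txn=∅  M[L0]=51
step 9: P1: load  L0  ⟶  ISIS  (L0)  txn=BusRd+Flush  M[L0]=20
step 10: P0: store L3 := 77  ⟶  MIII  (L3)  txn=BusRdX  M[L3]=80
step 11: P3: store L7 := 24  ⟶  IIIM  (L7)  txn=BusRdX  M[L7]=84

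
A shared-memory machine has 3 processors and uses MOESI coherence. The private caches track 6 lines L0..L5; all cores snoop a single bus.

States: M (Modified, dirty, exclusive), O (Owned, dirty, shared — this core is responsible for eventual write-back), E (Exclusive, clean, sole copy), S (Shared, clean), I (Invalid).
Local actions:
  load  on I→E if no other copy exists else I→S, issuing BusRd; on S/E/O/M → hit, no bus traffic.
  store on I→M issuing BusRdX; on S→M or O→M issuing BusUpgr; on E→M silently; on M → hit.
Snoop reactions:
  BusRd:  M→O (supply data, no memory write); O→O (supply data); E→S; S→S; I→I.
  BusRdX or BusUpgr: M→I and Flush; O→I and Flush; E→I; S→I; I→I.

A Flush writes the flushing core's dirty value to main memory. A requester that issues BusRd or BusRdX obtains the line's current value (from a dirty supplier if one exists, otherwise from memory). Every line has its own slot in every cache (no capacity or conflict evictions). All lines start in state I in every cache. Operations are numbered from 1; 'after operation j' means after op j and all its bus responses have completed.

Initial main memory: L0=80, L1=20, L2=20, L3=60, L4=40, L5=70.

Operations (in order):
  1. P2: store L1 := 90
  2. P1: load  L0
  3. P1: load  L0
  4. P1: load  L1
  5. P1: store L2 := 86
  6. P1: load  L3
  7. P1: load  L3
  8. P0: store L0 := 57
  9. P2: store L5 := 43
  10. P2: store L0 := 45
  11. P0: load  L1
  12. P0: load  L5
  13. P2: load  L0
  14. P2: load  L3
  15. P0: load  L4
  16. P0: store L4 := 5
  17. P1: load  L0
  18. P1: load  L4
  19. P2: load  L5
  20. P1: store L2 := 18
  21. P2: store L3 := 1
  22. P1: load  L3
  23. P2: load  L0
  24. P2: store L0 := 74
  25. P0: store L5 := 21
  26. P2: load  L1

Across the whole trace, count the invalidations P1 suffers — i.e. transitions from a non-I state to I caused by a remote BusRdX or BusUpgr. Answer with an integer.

invalidations = 3

1. P2: store L1 := 90  bus=[BusRdX]  L1: P0=I P1=I P2=M  mem[L1]=20
2. P1: load  L0  bus=[BusRd]  L0: P0=I P1=E P2=I  mem[L0]=80
3. P1: load  L0  bus=[-]  L0: P0=I P1=E P2=I  mem[L0]=80
4. P1: load  L1  bus=[BusRd]  L1: P0=I P1=S P2=O  mem[L1]=20
5. P1: store L2 := 86  bus=[BusRdX]  L2: P0=I P1=M P2=I  mem[L2]=20
6. P1: load  L3  bus=[BusRd]  L3: P0=I P1=E P2=I  mem[L3]=60
7. P1: load  L3  bus=[-]  L3: P0=I P1=E P2=I  mem[L3]=60
8. P0: store L0 := 57  bus=[BusRdX]  L0: P0=M P1=I P2=I  mem[L0]=80
9. P2: store L5 := 43  bus=[BusRdX]  L5: P0=I P1=I P2=M  mem[L5]=70
10. P2: store L0 := 45  bus=[BusRdX,Flush]  L0: P0=I P1=I P2=M  mem[L0]=57
11. P0: load  L1  bus=[BusRd]  L1: P0=S P1=S P2=O  mem[L1]=20
12. P0: load  L5  bus=[BusRd]  L5: P0=S P1=I P2=O  mem[L5]=70
13. P2: load  L0  bus=[-]  L0: P0=I P1=I P2=M  mem[L0]=57
14. P2: load  L3  bus=[BusRd]  L3: P0=I P1=S P2=S  mem[L3]=60
15. P0: load  L4  bus=[BusRd]  L4: P0=E P1=I P2=I  mem[L4]=40
16. P0: store L4 := 5  bus=[-]  L4: P0=M P1=I P2=I  mem[L4]=40
17. P1: load  L0  bus=[BusRd]  L0: P0=I P1=S P2=O  mem[L0]=57
18. P1: load  L4  bus=[BusRd]  L4: P0=O P1=S P2=I  mem[L4]=40
19. P2: load  L5  bus=[-]  L5: P0=S P1=I P2=O  mem[L5]=70
20. P1: store L2 := 18  bus=[-]  L2: P0=I P1=M P2=I  mem[L2]=20
21. P2: store L3 := 1  bus=[BusUpgr]  L3: P0=I P1=I P2=M  mem[L3]=60
22. P1: load  L3  bus=[BusRd]  L3: P0=I P1=S P2=O  mem[L3]=60
23. P2: load  L0  bus=[-]  L0: P0=I P1=S P2=O  mem[L0]=57
24. P2: store L0 := 74  bus=[BusUpgr]  L0: P0=I P1=I P2=M  mem[L0]=57
25. P0: store L5 := 21  bus=[BusUpgr,Flush]  L5: P0=M P1=I P2=I  mem[L5]=43
26. P2: load  L1  bus=[-]  L1: P0=S P1=S P2=O  mem[L1]=20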